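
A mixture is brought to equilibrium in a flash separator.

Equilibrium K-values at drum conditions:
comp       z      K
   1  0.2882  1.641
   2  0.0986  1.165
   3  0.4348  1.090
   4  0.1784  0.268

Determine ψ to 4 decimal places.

ψ = 0.4548

Let ψ = V/F and solve Σ zᵢ(Kᵢ−1)/(1+ψ(Kᵢ−1)) = 0.
g(0) = ΣzᵢKᵢ − 1 = 0.1095 and g(1) = 1 − Σzᵢ/Kᵢ = -0.3248, so a root lies in (0, 1).
Newton iteration, ψ⁰ = 0.5:
  ψ = 0.5000: g = -0.01360, g' = -0.3112 → ψ = 0.4563
  ψ = 0.4563: g = -0.00043, g' = -0.2920 → ψ = 0.4548
Converged at ψ = 0.4548.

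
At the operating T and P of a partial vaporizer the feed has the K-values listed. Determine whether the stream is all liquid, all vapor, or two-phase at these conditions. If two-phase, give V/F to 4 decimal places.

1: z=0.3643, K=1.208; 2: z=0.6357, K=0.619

ΣzᵢKᵢ = 0.8336; Σzᵢ/Kᵢ = 1.3286.
Since ΣzᵢKᵢ < 1 the mixture is below its bubble point — single liquid phase.

all liquid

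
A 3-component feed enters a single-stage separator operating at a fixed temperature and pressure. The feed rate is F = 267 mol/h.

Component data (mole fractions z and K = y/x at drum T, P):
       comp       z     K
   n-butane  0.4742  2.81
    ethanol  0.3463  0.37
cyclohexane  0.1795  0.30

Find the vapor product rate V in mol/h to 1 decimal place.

Iterate (Newton) starting at β = 0.5:
  β = 0.5000: g = -0.06125, g' = -0.9292 → β = 0.4341
  β = 0.4341: g = -0.00013, g' = -0.9291 → β = 0.4339
Converged at β = 0.4339.
Then V = β·F = 0.4339·267 = 115.9 mol/h and L = F − V = 151.1 mol/h.

V = 115.9 mol/h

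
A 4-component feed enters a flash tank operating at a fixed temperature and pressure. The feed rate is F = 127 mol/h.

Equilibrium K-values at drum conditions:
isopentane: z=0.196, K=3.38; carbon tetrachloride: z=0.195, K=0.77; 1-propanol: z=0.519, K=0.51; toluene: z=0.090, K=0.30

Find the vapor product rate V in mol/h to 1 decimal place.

Rachford–Rice: g(β) = Σ zᵢ(Kᵢ−1)/(1+β(Kᵢ−1)) = 0.
Check two-phase: ΣzᵢKᵢ = 1.104 > 1 and Σzᵢ/Kᵢ = 1.629 > 1, so g(0) = 0.104 > 0 and g(1) = -0.629 < 0.
Newton iteration, β⁰ = 0.5:
  β = 0.500: g = -0.2714, g' = -0.568 → β = 0.022
  β = 0.022: g = 0.0773, g' = -1.186 → β = 0.087
  β = 0.087: g = 0.0080, g' = -0.959 → β = 0.095
Converged at β = 0.095.
Then V = β·F = 0.0954·127 = 12.1 mol/h and L = F − V = 114.9 mol/h.

V = 12.1 mol/h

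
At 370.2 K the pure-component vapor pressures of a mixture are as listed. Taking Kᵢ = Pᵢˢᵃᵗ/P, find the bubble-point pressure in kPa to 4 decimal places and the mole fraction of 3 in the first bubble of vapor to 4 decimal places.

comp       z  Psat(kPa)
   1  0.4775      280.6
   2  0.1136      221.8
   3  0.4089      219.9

At the bubble point ψ → 0, so ΣzᵢKᵢ = 1 with Kᵢ = Pᵢˢᵃᵗ/P ⇒ P = ΣzᵢPᵢˢᵃᵗ.
P = 0.4775·280.6 + 0.1136·221.8 + 0.4089·219.9 = 249.1001 kPa
yᵢ = zᵢPᵢˢᵃᵗ/P ⇒ y_3 = 0.4089·219.9/249.1001 = 0.3610

Pbub = 249.1001 kPa, y_3 = 0.3610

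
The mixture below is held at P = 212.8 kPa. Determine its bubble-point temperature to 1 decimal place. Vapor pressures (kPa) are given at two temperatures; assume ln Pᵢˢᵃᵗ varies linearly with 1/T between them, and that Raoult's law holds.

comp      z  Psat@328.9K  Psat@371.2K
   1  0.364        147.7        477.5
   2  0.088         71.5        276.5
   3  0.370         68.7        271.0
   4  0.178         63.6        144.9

Bubble-point temperature: ΣzᵢPᵢˢᵃᵗ(T) = P. Interpolate ln Pᵢˢᵃᵗ = aᵢ + bᵢ/T.
  T = 328.9 K: ΣzᵢPᵢˢᵃᵗ = 96.79 kPa
  T = 371.2 K: ΣzᵢPᵢˢᵃᵗ = 324.20 kPa
  T = 350.0 K: ΣzᵢPᵢˢᵃᵗ = 182.92 kPa
  T = 360.6 K: ΣzᵢPᵢˢᵃᵗ = 245.43 kPa
  T = 355.3 K: ΣzᵢPᵢˢᵃᵗ = 212.31 kPa
  T = 358.0 K: ΣzᵢPᵢˢᵃᵗ = 228.69 kPa
Interpolating between 355.3 K and 358.0 K gives T ≈ 355.4 K.

T = 355.4 K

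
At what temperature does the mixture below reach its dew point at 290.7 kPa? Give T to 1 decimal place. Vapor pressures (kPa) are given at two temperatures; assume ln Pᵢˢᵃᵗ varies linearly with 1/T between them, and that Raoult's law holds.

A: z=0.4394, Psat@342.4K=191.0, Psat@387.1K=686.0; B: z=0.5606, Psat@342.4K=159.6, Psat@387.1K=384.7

T = 363.8 K

Dew-point temperature: Σzᵢ·P/Pᵢˢᵃᵗ(T) = 1. Interpolate ln Pᵢˢᵃᵗ = aᵢ + bᵢ/T.
  T = 342.4 K: ΣzᵢP/Pᵢˢᵃᵗ = 1.6899
  T = 387.1 K: ΣzᵢP/Pᵢˢᵃᵗ = 0.6098
  T = 364.8 K: ΣzᵢP/Pᵢˢᵃᵗ = 0.9784
  T = 353.6 K: ΣzᵢP/Pᵢˢᵃᵗ = 1.2731
  T = 359.2 K: ΣzᵢP/Pᵢˢᵃᵗ = 1.1134
  T = 362.0 K: ΣzᵢP/Pᵢˢᵃᵗ = 1.0431
  T = 363.4 K: ΣzᵢP/Pᵢˢᵃᵗ = 1.0101
Interpolating between 363.4 K and 364.8 K gives T ≈ 363.8 K.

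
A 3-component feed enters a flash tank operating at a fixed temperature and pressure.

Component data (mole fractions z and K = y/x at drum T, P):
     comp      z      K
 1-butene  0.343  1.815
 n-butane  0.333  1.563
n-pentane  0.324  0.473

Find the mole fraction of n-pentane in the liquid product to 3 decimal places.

Newton–Raphson from V/F = 0.67:
  V/F = 0.670: g = 0.0530, g' = -0.366 → V/F = 0.815
  V/F = 0.815: g = -0.0027, g' = -0.408 → V/F = 0.808
Converged at V/F = 0.808.
Compositions from xᵢ = zᵢ/(1+V/F(Kᵢ−1)), yᵢ = Kᵢxᵢ:
  1-butene: x = 0.207, y = 0.375
  n-butane: x = 0.229, y = 0.358
  n-pentane: x = 0.564, y = 0.267

x_n-pentane = 0.564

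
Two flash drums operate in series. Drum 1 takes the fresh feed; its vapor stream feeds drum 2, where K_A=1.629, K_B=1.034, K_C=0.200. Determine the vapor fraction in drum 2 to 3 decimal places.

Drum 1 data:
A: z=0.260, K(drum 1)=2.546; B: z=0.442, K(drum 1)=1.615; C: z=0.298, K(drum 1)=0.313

Drum 1:
Iterate (Newton) starting at ψ₁ = 0.42:
  ψ₁ = 0.420: g = 0.1720, g' = -0.612 → ψ₁ = 0.701
  ψ₁ = 0.701: g = -0.0121, g' = -0.748 → ψ₁ = 0.685
Converged at ψ₁ = 0.685.
Drum-1 compositions:
  A: x = 0.126, y = 0.322
  B: x = 0.311, y = 0.502
  C: x = 0.563, y = 0.176
Drum-2 feed = drum-1 vapor: z₂ = (0.3216, 0.5023, 0.1761).
Drum 2:
Let ψ₂ = V/F and solve Σ zᵢ(Kᵢ−1)/(1+ψ₂(Kᵢ−1)) = 0.
Feasibility: ΣzᵢKᵢ = 1.078, Σzᵢ/Kᵢ = 1.564 — both > 1, two phases present.
Newton–Raphson from ψ₂ = 0.5:
  ψ₂ = 0.500: g = -0.0642, g' = -0.387 → ψ₂ = 0.334
  ψ₂ = 0.334: g = -0.0083, g' = -0.297 → ψ₂ = 0.306
Converged at ψ₂ = 0.306.
  A: x = 0.270, y = 0.439
  B: x = 0.497, y = 0.514
  C: x = 0.233, y = 0.047

V/F (drum 2) = 0.306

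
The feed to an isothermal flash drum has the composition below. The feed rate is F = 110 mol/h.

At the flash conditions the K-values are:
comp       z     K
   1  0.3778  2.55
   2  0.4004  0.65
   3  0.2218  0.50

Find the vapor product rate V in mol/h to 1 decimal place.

V = 57.9 mol/h

Rachford–Rice: g(V/F) = Σ zᵢ(Kᵢ−1)/(1+V/F(Kᵢ−1)) = 0.
Check two-phase: ΣzᵢKᵢ = 1.3345 > 1 and Σzᵢ/Kᵢ = 1.2078 > 1, so g(0) = 0.3345 > 0 and g(1) = -0.2078 < 0.
Iterate (Newton) starting at V/F = 0.5:
  V/F = 0.5000: g = 0.01218, g' = -0.4587 → V/F = 0.5265
  V/F = 0.5265: g = 0.00010, g' = -0.4511 → V/F = 0.5268
Converged at V/F = 0.5268.
Then V = V/F·F = 0.5268·110 = 57.9 mol/h and L = F − V = 52.1 mol/h.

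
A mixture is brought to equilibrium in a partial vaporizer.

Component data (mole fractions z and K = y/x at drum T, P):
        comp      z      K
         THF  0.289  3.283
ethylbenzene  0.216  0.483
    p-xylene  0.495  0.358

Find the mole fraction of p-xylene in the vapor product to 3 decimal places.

Material balance + equilibrium reduce to Σ zᵢ(Kᵢ−1)/(1+β(Kᵢ−1)) = 0.
Feasibility: ΣzᵢKᵢ = 1.230, Σzᵢ/Kᵢ = 1.918 — both > 1, two phases present.
Newton–Raphson from β = 0.67:
  β = 0.670: g = -0.4677, g' = -0.999 → β = 0.202
  β = 0.202: g = -0.0380, g' = -1.047 → β = 0.165
  β = 0.165: g = 0.0012, g' = -1.118 → β = 0.167
Converged at β = 0.167.
Compositions from xᵢ = zᵢ/(1+β(Kᵢ−1)), yᵢ = Kᵢxᵢ:
  THF: x = 0.209, y = 0.687
  ethylbenzene: x = 0.236, y = 0.114
  p-xylene: x = 0.554, y = 0.198

y_p-xylene = 0.198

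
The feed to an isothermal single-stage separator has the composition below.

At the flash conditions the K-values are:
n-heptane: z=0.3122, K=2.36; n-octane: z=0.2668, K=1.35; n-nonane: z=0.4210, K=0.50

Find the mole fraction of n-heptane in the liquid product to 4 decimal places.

Rachford–Rice: g(V/F) = Σ zᵢ(Kᵢ−1)/(1+V/F(Kᵢ−1)) = 0.
Feasibility: ΣzᵢKᵢ = 1.3075, Σzᵢ/Kᵢ = 1.1719 — both > 1, two phases present.
Newton iteration, V/F⁰ = 0.5:
  V/F = 0.5000: g = 0.05154, g' = -0.4154 → V/F = 0.6241
  V/F = 0.6241: g = 0.00033, g' = -0.4133 → V/F = 0.6249
Converged at V/F = 0.6249.
Compositions from xᵢ = zᵢ/(1+V/F(Kᵢ−1)), yᵢ = Kᵢxᵢ:
  n-heptane: x = 0.1688, y = 0.3983
  n-octane: x = 0.2189, y = 0.2955
  n-nonane: x = 0.6123, y = 0.3062

x_n-heptane = 0.1688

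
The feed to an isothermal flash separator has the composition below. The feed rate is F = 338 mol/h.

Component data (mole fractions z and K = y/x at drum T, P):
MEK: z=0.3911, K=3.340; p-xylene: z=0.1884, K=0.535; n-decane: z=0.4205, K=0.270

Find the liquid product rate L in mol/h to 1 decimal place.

Rachford–Rice: g(β) = Σ zᵢ(Kᵢ−1)/(1+β(Kᵢ−1)) = 0.
g(0) = ΣzᵢKᵢ − 1 = 0.5206 and g(1) = 1 − Σzᵢ/Kᵢ = -1.0267, so a root lies in (0, 1).
Newton–Raphson from β = 0.5:
  β = 0.5000: g = -0.17581, g' = -1.0797 → β = 0.3372
  β = 0.3372: g = 0.00049, g' = -1.1207 → β = 0.3376
Converged at β = 0.3376.
Then V = β·F = 0.3376·338 = 114.1 mol/h and L = F − V = 223.9 mol/h.

L = 223.9 mol/h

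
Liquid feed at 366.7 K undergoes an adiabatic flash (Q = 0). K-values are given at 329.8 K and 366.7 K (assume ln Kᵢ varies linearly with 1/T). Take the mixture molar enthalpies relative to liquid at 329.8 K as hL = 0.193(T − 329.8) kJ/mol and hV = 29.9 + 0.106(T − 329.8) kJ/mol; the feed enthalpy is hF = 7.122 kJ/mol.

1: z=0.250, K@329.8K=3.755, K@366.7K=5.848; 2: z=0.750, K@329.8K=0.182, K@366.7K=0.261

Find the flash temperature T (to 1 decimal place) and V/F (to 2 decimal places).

T = 348.8 K, V/F = 0.12

Adiabatic flash: solve Rachford–Rice at each trial T, then check hF = ψ·hV(T) + (1−ψ)·hL(T).
  T = 329.8 K: K = (3.755, 0.182), RR gives ψ = 0.033, H_out = 0.998 kJ/mol
  T = 366.7 K: K = (5.848, 0.261), RR gives ψ = 0.184, H_out = 12.022 kJ/mol
  T = 348.2 K: K = (4.739, 0.220), RR gives ψ = 0.120, H_out = 6.944 kJ/mol
  T = 357.4 K: K = (5.275, 0.240), RR gives ψ = 0.154, H_out = 9.549 kJ/mol
  T = 352.8 K: K = (5.003, 0.230), RR gives ψ = 0.137, H_out = 8.269 kJ/mol
  T = 350.5 K: K = (4.870, 0.225), RR gives ψ = 0.129, H_out = 7.612 kJ/mol
Linear interpolation between T = 348.2 (H_out = 6.944) and T = 350.5 (H_out = 7.612) on hF = 7.122 gives T ≈ 348.8 K, at which ψ = 0.12.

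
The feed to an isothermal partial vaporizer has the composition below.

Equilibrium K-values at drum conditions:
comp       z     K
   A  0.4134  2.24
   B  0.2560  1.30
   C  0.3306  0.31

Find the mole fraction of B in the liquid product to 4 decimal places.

Material balance + equilibrium reduce to Σ zᵢ(Kᵢ−1)/(1+β(Kᵢ−1)) = 0.
g(0) = ΣzᵢKᵢ − 1 = 0.3613 and g(1) = 1 − Σzᵢ/Kᵢ = -0.4479, so a root lies in (0, 1).
Newton–Raphson from β = 0.5:
  β = 0.5000: g = 0.03495, g' = -0.6265 → β = 0.5558
  β = 0.5558: g = -0.00071, g' = -0.6538 → β = 0.5547
Converged at β = 0.5547.
Compositions from xᵢ = zᵢ/(1+β(Kᵢ−1)), yᵢ = Kᵢxᵢ:
  A: x = 0.2449, y = 0.5486
  B: x = 0.2195, y = 0.2853
  C: x = 0.5356, y = 0.1660

x_B = 0.2195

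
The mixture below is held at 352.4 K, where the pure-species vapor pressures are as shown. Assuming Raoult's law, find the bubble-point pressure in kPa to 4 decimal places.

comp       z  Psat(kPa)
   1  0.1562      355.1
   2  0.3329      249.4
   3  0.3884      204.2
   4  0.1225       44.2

At the bubble point ψ → 0, so ΣzᵢKᵢ = 1 with Kᵢ = Pᵢˢᵃᵗ/P ⇒ P = ΣzᵢPᵢˢᵃᵗ.
P = 0.1562·355.1 + 0.3329·249.4 + 0.3884·204.2 + 0.1225·44.2 = 223.2177 kPa

Pbub = 223.2177 kPa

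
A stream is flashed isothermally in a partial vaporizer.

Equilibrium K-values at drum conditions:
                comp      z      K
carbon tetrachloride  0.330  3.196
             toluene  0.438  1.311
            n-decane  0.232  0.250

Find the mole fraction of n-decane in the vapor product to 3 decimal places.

y_n-decane = 0.129

Let ψ = V/F and solve Σ zᵢ(Kᵢ−1)/(1+ψ(Kᵢ−1)) = 0.
g(0) = ΣzᵢKᵢ − 1 = 0.687 and g(1) = 1 − Σzᵢ/Kᵢ = -0.365, so a root lies in (0, 1).
Newton iteration, ψ⁰ = 0.46:
  ψ = 0.460: g = 0.2140, g' = -0.730 → ψ = 0.753
  ψ = 0.753: g = -0.0163, g' = -0.943 → ψ = 0.736
  ψ = 0.736: g = -0.0003, g' = -0.910 → ψ = 0.735
Converged at ψ = 0.735.
Compositions from xᵢ = zᵢ/(1+ψ(Kᵢ−1)), yᵢ = Kᵢxᵢ:
  carbon tetrachloride: x = 0.126, y = 0.403
  toluene: x = 0.356, y = 0.467
  n-decane: x = 0.517, y = 0.129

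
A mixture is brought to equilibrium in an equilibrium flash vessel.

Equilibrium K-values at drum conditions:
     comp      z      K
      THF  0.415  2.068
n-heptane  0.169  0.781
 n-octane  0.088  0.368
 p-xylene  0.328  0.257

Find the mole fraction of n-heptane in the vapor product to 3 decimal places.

Material balance + equilibrium reduce to Σ zᵢ(Kᵢ−1)/(1+ψ(Kᵢ−1)) = 0.
g(0) = ΣzᵢKᵢ − 1 = 0.107 and g(1) = 1 − Σzᵢ/Kᵢ = -0.932, so a root lies in (0, 1).
Newton iteration, ψ⁰ = 0.5:
  ψ = 0.500: g = -0.2217, g' = -0.745 → ψ = 0.202
  ψ = 0.202: g = -0.0249, g' = -0.626 → ψ = 0.163
Converged at ψ = 0.163.
Compositions from xᵢ = zᵢ/(1+ψ(Kᵢ−1)), yᵢ = Kᵢxᵢ:
  THF: x = 0.354, y = 0.731
  n-heptane: x = 0.175, y = 0.137
  n-octane: x = 0.098, y = 0.036
  p-xylene: x = 0.373, y = 0.096

y_n-heptane = 0.137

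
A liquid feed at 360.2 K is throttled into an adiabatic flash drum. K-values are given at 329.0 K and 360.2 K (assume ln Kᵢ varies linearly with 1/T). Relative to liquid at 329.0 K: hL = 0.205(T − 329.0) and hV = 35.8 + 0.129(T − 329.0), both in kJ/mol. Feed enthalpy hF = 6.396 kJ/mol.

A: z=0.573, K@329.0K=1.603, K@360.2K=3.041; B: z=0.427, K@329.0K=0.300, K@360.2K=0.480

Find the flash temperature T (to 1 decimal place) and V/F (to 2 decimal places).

T = 330.3 K, V/F = 0.17

Adiabatic flash: solve Rachford–Rice at each trial T, then check hF = ψ·hV(T) + (1−ψ)·hL(T).
  T = 329.0 K: K = (1.603, 0.300), RR gives ψ = 0.110, H_out = 3.954 kJ/mol
  T = 360.2 K: K = (3.041, 0.480), RR gives ψ = 0.893, H_out = 36.238 kJ/mol
  T = 344.6 K: K = (2.240, 0.384), RR gives ψ = 0.585, H_out = 23.453 kJ/mol
  T = 336.8 K: K = (1.902, 0.340), RR gives ψ = 0.395, H_out = 15.512 kJ/mol
  T = 332.9 K: K = (1.748, 0.320), RR gives ψ = 0.271, H_out = 10.436 kJ/mol
  T = 330.9 K: K = (1.673, 0.309), RR gives ψ = 0.195, H_out = 7.338 kJ/mol
  T = 329.9 K: K = (1.636, 0.304), RR gives ψ = 0.152, H_out = 5.619 kJ/mol
  T = 330.4 K: K = (1.654, 0.307), RR gives ψ = 0.174, H_out = 6.495 kJ/mol
Linear interpolation between T = 329.9 (H_out = 5.619) and T = 330.4 (H_out = 6.495) on hF = 6.396 gives T ≈ 330.3 K, at which ψ = 0.17.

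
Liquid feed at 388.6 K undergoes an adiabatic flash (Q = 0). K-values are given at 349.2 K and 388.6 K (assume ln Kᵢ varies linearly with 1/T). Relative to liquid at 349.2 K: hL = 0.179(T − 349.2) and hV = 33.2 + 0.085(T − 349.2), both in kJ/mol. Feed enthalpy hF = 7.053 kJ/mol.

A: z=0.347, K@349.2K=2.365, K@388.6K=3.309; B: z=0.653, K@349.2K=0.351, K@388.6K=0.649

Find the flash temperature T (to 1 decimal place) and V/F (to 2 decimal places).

Adiabatic flash: solve Rachford–Rice at each trial T, then check hF = ψ·hV(T) + (1−ψ)·hL(T).
  T = 349.2 K: K = (2.365, 0.351), RR gives ψ = 0.056, H_out = 1.869 kJ/mol
  T = 388.6 K: K = (3.309, 0.649), RR gives ψ = 0.706, H_out = 27.871 kJ/mol
  T = 368.9 K: K = (2.823, 0.485), RR gives ψ = 0.316, H_out = 13.425 kJ/mol
  T = 359.0 K: K = (2.589, 0.414), RR gives ψ = 0.181, H_out = 7.607 kJ/mol
  T = 354.1 K: K = (2.476, 0.382), RR gives ψ = 0.119, H_out = 4.766 kJ/mol
  T = 356.6 K: K = (2.533, 0.398), RR gives ψ = 0.151, H_out = 6.219 kJ/mol
Linear interpolation between T = 356.6 (H_out = 6.219) and T = 359.0 (H_out = 7.607) on hF = 7.053 gives T ≈ 358.0 K, at which ψ = 0.17.

T = 358.0 K, V/F = 0.17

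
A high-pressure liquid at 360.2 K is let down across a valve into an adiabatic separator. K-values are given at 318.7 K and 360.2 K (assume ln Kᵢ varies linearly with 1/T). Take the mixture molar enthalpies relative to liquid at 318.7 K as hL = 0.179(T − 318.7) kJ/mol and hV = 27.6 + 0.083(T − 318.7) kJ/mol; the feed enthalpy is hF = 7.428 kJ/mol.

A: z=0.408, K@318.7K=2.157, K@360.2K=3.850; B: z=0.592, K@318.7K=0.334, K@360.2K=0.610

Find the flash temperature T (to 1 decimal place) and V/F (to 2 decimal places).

Adiabatic flash: solve Rachford–Rice at each trial T, then check hF = ψ·hV(T) + (1−ψ)·hL(T).
  T = 318.7 K: K = (2.157, 0.334), RR gives ψ = 0.101, H_out = 2.786 kJ/mol
  T = 360.2 K: K = (3.850, 0.610), RR gives ψ = 0.838, H_out = 27.229 kJ/mol
  T = 339.4 K: K = (2.931, 0.459), RR gives ψ = 0.448, H_out = 15.185 kJ/mol
  T = 329.0 K: K = (2.525, 0.393), RR gives ψ = 0.284, H_out = 9.410 kJ/mol
  T = 323.9 K: K = (2.338, 0.363), RR gives ψ = 0.198, H_out = 6.308 kJ/mol
  T = 326.4 K: K = (2.429, 0.378), RR gives ψ = 0.241, H_out = 7.863 kJ/mol
  T = 325.1 K: K = (2.381, 0.370), RR gives ψ = 0.219, H_out = 7.063 kJ/mol
Linear interpolation between T = 325.1 (H_out = 7.063) and T = 326.4 (H_out = 7.863) on hF = 7.428 gives T ≈ 325.7 K, at which ψ = 0.23.

T = 325.7 K, V/F = 0.23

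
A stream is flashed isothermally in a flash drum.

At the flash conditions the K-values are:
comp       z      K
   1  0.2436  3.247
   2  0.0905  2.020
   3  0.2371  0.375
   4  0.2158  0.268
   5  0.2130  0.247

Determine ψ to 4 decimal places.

ψ = 0.1230

Let ψ = V/F and solve Σ zᵢ(Kᵢ−1)/(1+ψ(Kᵢ−1)) = 0.
Check two-phase: ΣzᵢKᵢ = 1.1731 > 1 and Σzᵢ/Kᵢ = 2.4197 > 1, so g(0) = 0.1731 > 0 and g(1) = -1.4197 < 0.
Newton–Raphson from ψ = 0.5:
  ψ = 0.5000: g = -0.40304, g' = -1.1083 → ψ = 0.1364
  ψ = 0.1364: g = -0.01618, g' = -1.1966 → ψ = 0.1228
  ψ = 0.1228: g = 0.00019, g' = -1.2247 → ψ = 0.1230
Converged at ψ = 0.1230.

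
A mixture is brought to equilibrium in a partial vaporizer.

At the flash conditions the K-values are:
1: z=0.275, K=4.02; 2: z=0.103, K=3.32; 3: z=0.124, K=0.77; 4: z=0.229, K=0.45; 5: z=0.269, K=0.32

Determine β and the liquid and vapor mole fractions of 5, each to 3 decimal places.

β = 0.456, x_5 = 0.390, y_5 = 0.125

Let β = V/F and solve Σ zᵢ(Kᵢ−1)/(1+β(Kᵢ−1)) = 0.
Check two-phase: ΣzᵢKᵢ = 1.732 > 1 and Σzᵢ/Kᵢ = 1.610 > 1, so g(0) = 0.732 > 0 and g(1) = -0.610 < 0.
Iterate (Newton) starting at β = 0.46:
  β = 0.460: g = -0.0035, g' = -0.965 → β = 0.456
Converged at β = 0.456.
Compositions from xᵢ = zᵢ/(1+β(Kᵢ−1)), yᵢ = Kᵢxᵢ:
  1: x = 0.116, y = 0.465
  2: x = 0.050, y = 0.166
  3: x = 0.139, y = 0.107
  4: x = 0.306, y = 0.138
  5: x = 0.390, y = 0.125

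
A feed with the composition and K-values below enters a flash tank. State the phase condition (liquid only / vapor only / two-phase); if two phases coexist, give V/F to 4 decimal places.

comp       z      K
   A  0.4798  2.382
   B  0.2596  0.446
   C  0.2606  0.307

ΣzᵢKᵢ = 1.3387; Σzᵢ/Kᵢ = 1.6324.
Both exceed 1, so a two-phase solution exists.
Material balance + equilibrium reduce to Σ zᵢ(Kᵢ−1)/(1+ψ(Kᵢ−1)) = 0.
Newton–Raphson from ψ = 0.5:
  ψ = 0.5000: g = -0.08315, g' = -0.7659 → ψ = 0.3914
  ψ = 0.3914: g = -0.00117, g' = -0.7515 → ψ = 0.3899
Converged at ψ = 0.3899.

two-phase, V/F = 0.3899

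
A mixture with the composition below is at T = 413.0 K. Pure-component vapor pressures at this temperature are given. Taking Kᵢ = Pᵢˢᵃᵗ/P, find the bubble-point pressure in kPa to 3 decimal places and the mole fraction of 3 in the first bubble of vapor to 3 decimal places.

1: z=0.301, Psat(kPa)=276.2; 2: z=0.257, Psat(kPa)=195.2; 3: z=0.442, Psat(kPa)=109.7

Pbub = 181.790 kPa, y_3 = 0.267

At the bubble point ψ → 0, so ΣzᵢKᵢ = 1 with Kᵢ = Pᵢˢᵃᵗ/P ⇒ P = ΣzᵢPᵢˢᵃᵗ.
P = 0.301·276.2 + 0.257·195.2 + 0.442·109.7 = 181.790 kPa
yᵢ = zᵢPᵢˢᵃᵗ/P ⇒ y_3 = 0.442·109.7/181.790 = 0.267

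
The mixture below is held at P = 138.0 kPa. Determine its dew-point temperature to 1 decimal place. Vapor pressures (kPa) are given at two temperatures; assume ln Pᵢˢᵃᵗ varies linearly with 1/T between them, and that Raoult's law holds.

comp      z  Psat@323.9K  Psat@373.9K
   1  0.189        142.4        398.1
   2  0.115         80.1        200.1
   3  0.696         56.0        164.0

Dew-point temperature: Σzᵢ·P/Pᵢˢᵃᵗ(T) = 1. Interpolate ln Pᵢˢᵃᵗ = aᵢ + bᵢ/T.
  T = 323.9 K: ΣzᵢP/Pᵢˢᵃᵗ = 2.0964
  T = 373.9 K: ΣzᵢP/Pᵢˢᵃᵗ = 0.7305
  T = 348.9 K: ΣzᵢP/Pᵢˢᵃᵗ = 1.1913
  T = 361.4 K: ΣzᵢP/Pᵢˢᵃᵗ = 0.9249
  T = 355.1 K: ΣzᵢP/Pᵢˢᵃᵗ = 1.0484
  T = 358.2 K: ΣzᵢP/Pᵢˢᵃᵗ = 0.9852
  T = 356.6 K: ΣzᵢP/Pᵢˢᵃᵗ = 1.0172
Interpolating between 356.6 K and 358.2 K gives T ≈ 357.5 K.

T = 357.5 K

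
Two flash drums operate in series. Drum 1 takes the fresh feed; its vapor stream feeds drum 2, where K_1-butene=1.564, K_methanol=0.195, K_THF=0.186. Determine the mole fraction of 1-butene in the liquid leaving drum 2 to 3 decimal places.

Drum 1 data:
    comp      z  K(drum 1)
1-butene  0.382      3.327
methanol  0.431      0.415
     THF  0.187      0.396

x_1-butene (drum 2) = 0.589

Drum 1:
Let ψ₁ = V/F and solve Σ zᵢ(Kᵢ−1)/(1+ψ₁(Kᵢ−1)) = 0.
Check two-phase: ΣzᵢKᵢ = 1.524 > 1 and Σzᵢ/Kᵢ = 1.626 > 1, so g(0) = 0.524 > 0 and g(1) = -0.626 < 0.
Newton iteration, ψ₁⁰ = 0.5:
  ψ₁ = 0.500: g = -0.1073, g' = -0.877 → ψ₁ = 0.378
  ψ₁ = 0.378: g = 0.0032, g' = -0.944 → ψ₁ = 0.381
Converged at ψ₁ = 0.381.
Drum-1 compositions:
  1-butene: x = 0.202, y = 0.674
  methanol: x = 0.555, y = 0.230
  THF: x = 0.243, y = 0.096
Drum-2 feed = drum-1 vapor: z₂ = (0.6736, 0.2302, 0.0962).
Drum 2:
Let ψ₂ = V/F and solve Σ zᵢ(Kᵢ−1)/(1+ψ₂(Kᵢ−1)) = 0.
g(0) = ΣzᵢKᵢ − 1 = 0.116 and g(1) = 1 − Σzᵢ/Kᵢ = -1.128, so a root lies in (0, 1).
Newton iteration, ψ₂⁰ = 0.5:
  ψ₂ = 0.500: g = -0.1458, g' = -0.729 → ψ₂ = 0.300
  ψ₂ = 0.300: g = -0.0230, g' = -0.528 → ψ₂ = 0.257
  ψ₂ = 0.257: g = -0.0006, g' = -0.502 → ψ₂ = 0.255
Converged at ψ₂ = 0.255.
  1-butene: x = 0.589, y = 0.921
  methanol: x = 0.290, y = 0.057
  THF: x = 0.121, y = 0.023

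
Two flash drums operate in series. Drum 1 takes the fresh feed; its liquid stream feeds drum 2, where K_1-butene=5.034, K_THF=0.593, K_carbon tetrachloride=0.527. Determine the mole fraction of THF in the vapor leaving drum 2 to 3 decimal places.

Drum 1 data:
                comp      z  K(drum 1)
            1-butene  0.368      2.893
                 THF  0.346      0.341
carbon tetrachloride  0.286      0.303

Drum 1:
Newton iteration, ψ₁⁰ = 0.5:
  ψ₁ = 0.500: g = -0.2882, g' = -1.010 → ψ₁ = 0.215
  ψ₁ = 0.215: g = -0.0046, g' = -1.063 → ψ₁ = 0.210
Converged at ψ₁ = 0.210.
Drum-1 compositions:
  1-butene: x = 0.263, y = 0.761
  THF: x = 0.402, y = 0.137
  carbon tetrachloride: x = 0.335, y = 0.102
Drum-2 feed = drum-1 liquid: z₂ = (0.2632, 0.4017, 0.3351).
Drum 2:
Newton iteration, ψ₂⁰ = 0.42:
  ψ₂ = 0.420: g = -0.0009, g' = -0.804 → ψ₂ = 0.419
Converged at ψ₂ = 0.419.
  1-butene: x = 0.098, y = 0.493
  THF: x = 0.484, y = 0.287
  carbon tetrachloride: x = 0.418, y = 0.220

y_THF (drum 2) = 0.287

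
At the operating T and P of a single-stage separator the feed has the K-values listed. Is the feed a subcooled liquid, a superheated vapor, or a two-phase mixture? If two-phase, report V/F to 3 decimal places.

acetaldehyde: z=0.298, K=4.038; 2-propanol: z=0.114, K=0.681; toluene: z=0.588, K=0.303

ΣzᵢKᵢ = 1.459; Σzᵢ/Kᵢ = 2.182.
Both exceed 1, so a two-phase solution exists.
Let ψ = V/F and solve Σ zᵢ(Kᵢ−1)/(1+ψ(Kᵢ−1)) = 0.
Iterate (Newton) starting at ψ = 0.5:
  ψ = 0.500: g = -0.3129, g' = -1.123 → ψ = 0.221
  ψ = 0.221: g = 0.0176, g' = -1.396 → ψ = 0.234
Converged at ψ = 0.234.

two-phase, V/F = 0.234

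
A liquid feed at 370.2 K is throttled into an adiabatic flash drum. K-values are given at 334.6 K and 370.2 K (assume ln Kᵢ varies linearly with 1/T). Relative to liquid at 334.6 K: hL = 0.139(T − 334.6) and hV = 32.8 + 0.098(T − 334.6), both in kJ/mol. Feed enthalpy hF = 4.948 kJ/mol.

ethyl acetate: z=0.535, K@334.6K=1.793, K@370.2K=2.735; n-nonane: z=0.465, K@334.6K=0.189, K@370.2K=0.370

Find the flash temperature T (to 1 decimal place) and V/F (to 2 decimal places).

Adiabatic flash: solve Rachford–Rice at each trial T, then check hF = ψ·hV(T) + (1−ψ)·hL(T).
  T = 334.6 K: K = (1.793, 0.189), RR gives ψ = 0.073, H_out = 2.404 kJ/mol
  T = 370.2 K: K = (2.735, 0.370), RR gives ψ = 0.581, H_out = 23.163 kJ/mol
  T = 352.4 K: K = (2.238, 0.269), RR gives ψ = 0.356, H_out = 13.901 kJ/mol
  T = 343.5 K: K = (2.009, 0.226), RR gives ψ = 0.231, H_out = 8.724 kJ/mol
  T = 339.1 K: K = (1.901, 0.207), RR gives ψ = 0.159, H_out = 5.799 kJ/mol
  T = 336.9 K: K = (1.848, 0.198), RR gives ψ = 0.119, H_out = 4.200 kJ/mol
Linear interpolation between T = 336.9 (H_out = 4.200) and T = 339.1 (H_out = 5.799) on hF = 4.948 gives T ≈ 337.9 K, at which ψ = 0.14.

T = 337.9 K, V/F = 0.14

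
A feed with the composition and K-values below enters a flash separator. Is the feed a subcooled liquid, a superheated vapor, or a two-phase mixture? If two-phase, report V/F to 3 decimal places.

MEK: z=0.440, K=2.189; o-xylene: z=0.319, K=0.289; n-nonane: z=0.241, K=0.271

two-phase, V/F = 0.141

ΣzᵢKᵢ = 1.121; Σzᵢ/Kᵢ = 2.194.
Both exceed 1, so a two-phase solution exists.
Let ψ = V/F and solve Σ zᵢ(Kᵢ−1)/(1+ψ(Kᵢ−1)) = 0.
Newton iteration, ψ⁰ = 0.47:
  ψ = 0.470: g = -0.2723, g' = -0.916 → ψ = 0.173
  ψ = 0.173: g = -0.0256, g' = -0.805 → ψ = 0.141
Converged at ψ = 0.141.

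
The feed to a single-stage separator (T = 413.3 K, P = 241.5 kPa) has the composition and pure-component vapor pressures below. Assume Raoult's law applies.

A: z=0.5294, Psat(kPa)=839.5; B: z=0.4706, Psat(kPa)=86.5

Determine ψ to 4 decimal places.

Raoult's law: Kᵢ = Pᵢˢᵃᵗ/P = Pᵢˢᵃᵗ/241.5.
  K_A = 839.5/241.5 = 3.476190, K_B = 86.5/241.5 = 0.358178
Rachford–Rice: g(ψ) = Σ zᵢ(Kᵢ−1)/(1+ψ(Kᵢ−1)) = 0.
Check two-phase: ΣzᵢKᵢ = 2.0089 > 1 and Σzᵢ/Kᵢ = 1.4662 > 1, so g(0) = 1.0089 > 0 and g(1) = -0.4662 < 0.
Binary case is linear: z₁(K₁−1)(1+ψ(K₂−1)) + z₂(K₂−1)(1+ψ(K₁−1)) = 0
⇒ ψ = [z₁(K₁−1)+z₂(K₂−1)] / [−(K₁−1)(K₂−1)] = 1.00885/1.58927 = 0.6348

ψ = 0.6348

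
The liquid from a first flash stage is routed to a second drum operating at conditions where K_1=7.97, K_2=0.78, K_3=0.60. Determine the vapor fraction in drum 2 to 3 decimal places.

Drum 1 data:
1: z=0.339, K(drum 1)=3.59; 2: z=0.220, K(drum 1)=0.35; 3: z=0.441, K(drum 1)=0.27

Drum 1:
Rachford–Rice: g(ψ₁) = Σ zᵢ(Kᵢ−1)/(1+ψ₁(Kᵢ−1)) = 0.
Check two-phase: ΣzᵢKᵢ = 1.413 > 1 and Σzᵢ/Kᵢ = 2.356 > 1, so g(0) = 0.413 > 0 and g(1) = -1.356 < 0.
Newton–Raphson from ψ₁ = 0.5:
  ψ₁ = 0.500: g = -0.3363, g' = -1.219 → ψ₁ = 0.224
  ψ₁ = 0.224: g = 0.0033, g' = -1.374 → ψ₁ = 0.226
Converged at ψ₁ = 0.226.
Drum-1 compositions:
  1: x = 0.214, y = 0.767
  2: x = 0.258, y = 0.090
  3: x = 0.528, y = 0.143
Drum-2 feed = drum-1 liquid: z₂ = (0.2137, 0.2580, 0.5284).
Drum 2:
Rachford–Rice: g(ψ₂) = Σ zᵢ(Kᵢ−1)/(1+ψ₂(Kᵢ−1)) = 0.
Feasibility: ΣzᵢKᵢ = 2.221, Σzᵢ/Kᵢ = 1.238 — both > 1, two phases present.
Newton iteration, ψ₂⁰ = 0.5:
  ψ₂ = 0.500: g = 0.0041, g' = -0.664 → ψ₂ = 0.506
Converged at ψ₂ = 0.506.
  1: x = 0.047, y = 0.376
  2: x = 0.290, y = 0.226
  3: x = 0.663, y = 0.398

V/F (drum 2) = 0.506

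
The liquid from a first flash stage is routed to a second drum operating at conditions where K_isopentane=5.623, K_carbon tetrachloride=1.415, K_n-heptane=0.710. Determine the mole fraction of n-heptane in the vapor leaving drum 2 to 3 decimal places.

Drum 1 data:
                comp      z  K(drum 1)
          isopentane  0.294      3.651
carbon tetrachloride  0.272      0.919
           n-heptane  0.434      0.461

Drum 1:
Newton–Raphson from ψ₁ = 0.5:
  ψ₁ = 0.500: g = -0.0080, g' = -0.620 → ψ₁ = 0.487
Converged at ψ₁ = 0.487.
Drum-1 compositions:
  isopentane: x = 0.128, y = 0.468
  carbon tetrachloride: x = 0.283, y = 0.260
  n-heptane: x = 0.589, y = 0.271
Drum-2 feed = drum-1 liquid: z₂ = (0.1283, 0.2832, 0.5885).
Drum 2:
Newton–Raphson from ψ₂ = 0.5:
  ψ₂ = 0.500: g = 0.0768, g' = -0.351 → ψ₂ = 0.719
  ψ₂ = 0.719: g = 0.0121, g' = -0.255 → ψ₂ = 0.766
  ψ₂ = 0.766: g = 0.0003, g' = -0.243 → ψ₂ = 0.768
Converged at ψ₂ = 0.768.
  isopentane: x = 0.028, y = 0.159
  carbon tetrachloride: x = 0.215, y = 0.304
  n-heptane: x = 0.757, y = 0.537

y_n-heptane (drum 2) = 0.537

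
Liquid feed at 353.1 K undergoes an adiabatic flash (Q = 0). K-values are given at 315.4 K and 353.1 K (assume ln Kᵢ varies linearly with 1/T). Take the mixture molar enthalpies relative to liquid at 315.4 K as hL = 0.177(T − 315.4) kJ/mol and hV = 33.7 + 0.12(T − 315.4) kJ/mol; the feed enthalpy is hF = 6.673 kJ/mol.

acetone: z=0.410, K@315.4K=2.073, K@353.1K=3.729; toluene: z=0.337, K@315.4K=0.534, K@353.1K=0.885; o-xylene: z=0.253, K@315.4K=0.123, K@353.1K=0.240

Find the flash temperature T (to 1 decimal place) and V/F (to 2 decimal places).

T = 319.8 K, V/F = 0.18

Adiabatic flash: solve Rachford–Rice at each trial T, then check hF = ψ·hV(T) + (1−ψ)·hL(T).
  T = 315.4 K: K = (2.073, 0.534, 0.123), RR gives ψ = 0.085, H_out = 2.859 kJ/mol
  T = 353.1 K: K = (3.729, 0.885, 0.240), RR gives ψ = 0.631, H_out = 26.575 kJ/mol
  T = 334.2 K: K = (2.825, 0.697, 0.175), RR gives ψ = 0.405, H_out = 16.550 kJ/mol
  T = 324.8 K: K = (2.431, 0.612, 0.147), RR gives ψ = 0.266, H_out = 10.496 kJ/mol
  T = 320.1 K: K = (2.247, 0.572, 0.135), RR gives ψ = 0.183, H_out = 6.949 kJ/mol
  T = 317.8 K: K = (2.161, 0.553, 0.129), RR gives ψ = 0.137, H_out = 5.028 kJ/mol
Linear interpolation between T = 317.8 (H_out = 5.028) and T = 320.1 (H_out = 6.949) on hF = 6.673 gives T ≈ 319.8 K, at which ψ = 0.18.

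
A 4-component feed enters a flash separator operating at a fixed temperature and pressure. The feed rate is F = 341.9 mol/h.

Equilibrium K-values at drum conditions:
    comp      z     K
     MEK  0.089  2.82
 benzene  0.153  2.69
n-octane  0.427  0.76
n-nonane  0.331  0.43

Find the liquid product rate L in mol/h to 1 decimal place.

L = 278.6 mol/h

Let ψ = V/F and solve Σ zᵢ(Kᵢ−1)/(1+ψ(Kᵢ−1)) = 0.
g(0) = ΣzᵢKᵢ − 1 = 0.129 and g(1) = 1 − Σzᵢ/Kᵢ = -0.420, so a root lies in (0, 1).
Newton iteration, ψ⁰ = 0.61:
  ψ = 0.610: g = -0.2052, g' = -0.459 → ψ = 0.163
  ψ = 0.163: g = 0.0133, g' = -0.602 → ψ = 0.185
Converged at ψ = 0.185.
Then V = ψ·F = 0.1850·341.9 = 63.3 mol/h and L = F − V = 278.6 mol/h.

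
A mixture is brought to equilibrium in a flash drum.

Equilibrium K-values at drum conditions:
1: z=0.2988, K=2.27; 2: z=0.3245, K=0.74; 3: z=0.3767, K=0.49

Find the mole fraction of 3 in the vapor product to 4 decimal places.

y_3 = 0.2055

Material balance + equilibrium reduce to Σ zᵢ(Kᵢ−1)/(1+V/F(Kᵢ−1)) = 0.
Check two-phase: ΣzᵢKᵢ = 1.1030 > 1 and Σzᵢ/Kᵢ = 1.3389 > 1, so g(0) = 0.1030 > 0 and g(1) = -0.3389 < 0.
Iterate (Newton) starting at V/F = 0.5:
  V/F = 0.5000: g = -0.12276, g' = -0.3858 → V/F = 0.1818
  V/F = 0.1818: g = 0.00799, g' = -0.4613 → V/F = 0.1991
  V/F = 0.1991: g = 0.00007, g' = -0.4528 → V/F = 0.1993
Converged at V/F = 0.1993.
Compositions from xᵢ = zᵢ/(1+V/F(Kᵢ−1)), yᵢ = Kᵢxᵢ:
  1: x = 0.2385, y = 0.5413
  2: x = 0.3422, y = 0.2533
  3: x = 0.4193, y = 0.2055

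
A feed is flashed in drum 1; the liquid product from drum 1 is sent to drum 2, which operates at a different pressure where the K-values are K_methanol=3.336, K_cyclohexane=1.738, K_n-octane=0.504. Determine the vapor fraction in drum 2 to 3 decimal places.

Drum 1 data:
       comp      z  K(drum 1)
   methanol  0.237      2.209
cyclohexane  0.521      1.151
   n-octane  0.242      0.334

V/F (drum 2) = 0.878

Drum 1:
Rachford–Rice: g(ψ₁) = Σ zᵢ(Kᵢ−1)/(1+ψ₁(Kᵢ−1)) = 0.
Check two-phase: ΣzᵢKᵢ = 1.204 > 1 and Σzᵢ/Kᵢ = 1.284 > 1, so g(0) = 0.204 > 0 and g(1) = -0.284 < 0.
Newton iteration, ψ₁⁰ = 0.5:
  ψ₁ = 0.500: g = 0.0101, g' = -0.386 → ψ₁ = 0.526
Converged at ψ₁ = 0.526.
Drum-1 compositions:
  methanol: x = 0.145, y = 0.320
  cyclohexane: x = 0.483, y = 0.556
  n-octane: x = 0.372, y = 0.124
Drum-2 feed = drum-1 liquid: z₂ = (0.1449, 0.4827, 0.3724).
Drum 2:
Material balance + equilibrium reduce to Σ zᵢ(Kᵢ−1)/(1+ψ₂(Kᵢ−1)) = 0.
g(0) = ΣzᵢKᵢ − 1 = 0.510 and g(1) = 1 − Σzᵢ/Kᵢ = -0.060, so a root lies in (0, 1).
Newton–Raphson from ψ₂ = 0.48:
  ψ₂ = 0.480: g = 0.1801, g' = -0.477 → ψ₂ = 0.858
  ψ₂ = 0.858: g = 0.0093, g' = -0.464 → ψ₂ = 0.878
Converged at ψ₂ = 0.878.
  methanol: x = 0.047, y = 0.158
  cyclohexane: x = 0.293, y = 0.509
  n-octane: x = 0.660, y = 0.332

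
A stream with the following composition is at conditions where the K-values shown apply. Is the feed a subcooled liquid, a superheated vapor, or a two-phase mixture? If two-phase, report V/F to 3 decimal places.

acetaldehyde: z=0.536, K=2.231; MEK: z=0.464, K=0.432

ΣzᵢKᵢ = 1.396; Σzᵢ/Kᵢ = 1.314.
Both exceed 1, so a two-phase solution exists.
Let ψ = V/F and solve Σ zᵢ(Kᵢ−1)/(1+ψ(Kᵢ−1)) = 0.
Newton iteration, ψ⁰ = 0.5:
  ψ = 0.500: g = 0.0403, g' = -0.603 → ψ = 0.567
Converged at ψ = 0.567.

two-phase, V/F = 0.567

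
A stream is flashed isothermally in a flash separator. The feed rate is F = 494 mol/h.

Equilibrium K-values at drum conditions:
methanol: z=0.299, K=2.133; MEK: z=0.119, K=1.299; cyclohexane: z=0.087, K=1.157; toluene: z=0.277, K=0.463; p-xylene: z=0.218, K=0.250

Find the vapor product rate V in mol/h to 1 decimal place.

V = 65.9 mol/h

Material balance + equilibrium reduce to Σ zᵢ(Kᵢ−1)/(1+V/F(Kᵢ−1)) = 0.
g(0) = ΣzᵢKᵢ − 1 = 0.076 and g(1) = 1 − Σzᵢ/Kᵢ = -0.777, so a root lies in (0, 1).
Newton iteration, V/F⁰ = 0.5:
  V/F = 0.500: g = -0.2051, g' = -0.630 → V/F = 0.174
  V/F = 0.174: g = -0.0221, g' = -0.539 → V/F = 0.133
Converged at V/F = 0.133.
Then V = V/F·F = 0.1334·494 = 65.9 mol/h and L = F − V = 428.1 mol/h.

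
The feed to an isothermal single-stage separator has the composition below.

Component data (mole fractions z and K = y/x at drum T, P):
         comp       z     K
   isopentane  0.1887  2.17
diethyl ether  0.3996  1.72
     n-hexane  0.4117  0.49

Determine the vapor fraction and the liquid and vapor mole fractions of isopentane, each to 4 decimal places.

ψ = 0.6674, x_isopentane = 0.1060, y_isopentane = 0.2299

Rachford–Rice: g(ψ) = Σ zᵢ(Kᵢ−1)/(1+ψ(Kᵢ−1)) = 0.
Check two-phase: ΣzᵢKᵢ = 1.2985 > 1 and Σzᵢ/Kᵢ = 1.1595 > 1, so g(0) = 0.2985 > 0 and g(1) = -0.1595 < 0.
Iterate (Newton) starting at ψ = 0.3:
  ψ = 0.3000: g = 0.15213, g' = -0.4309 → ψ = 0.6531
  ψ = 0.6531: g = 0.00602, g' = -0.4196 → ψ = 0.6674
Converged at ψ = 0.6674.
Compositions from xᵢ = zᵢ/(1+ψ(Kᵢ−1)), yᵢ = Kᵢxᵢ:
  isopentane: x = 0.1060, y = 0.2299
  diethyl ether: x = 0.2699, y = 0.4642
  n-hexane: x = 0.6241, y = 0.3058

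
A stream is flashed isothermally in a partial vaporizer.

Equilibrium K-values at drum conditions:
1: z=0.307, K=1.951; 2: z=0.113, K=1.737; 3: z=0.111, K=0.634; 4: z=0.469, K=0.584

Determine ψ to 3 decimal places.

ψ = 0.382

Iterate (Newton) starting at ψ = 0.5:
  ψ = 0.500: g = -0.0373, g' = -0.312 → ψ = 0.380
  ψ = 0.380: g = 0.0005, g' = -0.322 → ψ = 0.382
Converged at ψ = 0.382.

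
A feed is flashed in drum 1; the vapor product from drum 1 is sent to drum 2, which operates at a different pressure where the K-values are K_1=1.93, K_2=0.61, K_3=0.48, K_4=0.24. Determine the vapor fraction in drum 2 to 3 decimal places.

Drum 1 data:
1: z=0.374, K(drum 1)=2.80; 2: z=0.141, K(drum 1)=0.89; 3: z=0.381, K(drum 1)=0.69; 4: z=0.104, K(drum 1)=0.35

Drum 1:
Rachford–Rice: g(ψ₁) = Σ zᵢ(Kᵢ−1)/(1+ψ₁(Kᵢ−1)) = 0.
Check two-phase: ΣzᵢKᵢ = 1.472 > 1 and Σzᵢ/Kᵢ = 1.141 > 1, so g(0) = 0.472 > 0 and g(1) = -0.141 < 0.
Iterate (Newton) starting at ψ₁ = 0.51:
  ψ₁ = 0.510: g = 0.0931, g' = -0.481 → ψ₁ = 0.704
  ψ₁ = 0.704: g = 0.0046, g' = -0.447 → ψ₁ = 0.714
Converged at ψ₁ = 0.714.
Drum-1 compositions:
  1: x = 0.164, y = 0.458
  2: x = 0.153, y = 0.136
  3: x = 0.489, y = 0.338
  4: x = 0.194, y = 0.068
Drum-2 feed = drum-1 vapor: z₂ = (0.4583, 0.1362, 0.3376, 0.0679).
Drum 2:
Material balance + equilibrium reduce to Σ zᵢ(Kᵢ−1)/(1+ψ₂(Kᵢ−1)) = 0.
Check two-phase: ΣzᵢKᵢ = 1.146 > 1 and Σzᵢ/Kᵢ = 1.447 > 1, so g(0) = 0.146 > 0 and g(1) = -0.447 < 0.
Newton–Raphson from ψ₂ = 0.5:
  ψ₂ = 0.500: g = -0.0955, g' = -0.485 → ψ₂ = 0.303
  ψ₂ = 0.303: g = -0.0032, g' = -0.463 → ψ₂ = 0.296
Converged at ψ₂ = 0.296.
  1: x = 0.359, y = 0.693
  2: x = 0.154, y = 0.094
  3: x = 0.399, y = 0.192
  4: x = 0.088, y = 0.021

V/F (drum 2) = 0.296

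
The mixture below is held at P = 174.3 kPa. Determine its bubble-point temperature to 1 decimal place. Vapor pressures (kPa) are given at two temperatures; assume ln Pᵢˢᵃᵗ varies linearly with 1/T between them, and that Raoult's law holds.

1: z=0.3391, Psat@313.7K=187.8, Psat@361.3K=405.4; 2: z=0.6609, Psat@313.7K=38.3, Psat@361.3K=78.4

Bubble-point temperature: ΣzᵢPᵢˢᵃᵗ(T) = P. Interpolate ln Pᵢˢᵃᵗ = aᵢ + bᵢ/T.
  T = 313.7 K: ΣzᵢPᵢˢᵃᵗ = 89.00 kPa
  T = 361.3 K: ΣzᵢPᵢˢᵃᵗ = 189.29 kPa
  T = 337.5 K: ΣzᵢPᵢˢᵃᵗ = 133.28 kPa
  T = 349.4 K: ΣzᵢPᵢˢᵃᵗ = 159.78 kPa
  T = 355.4 K: ΣzᵢPᵢˢᵃᵗ = 174.28 kPa
  T = 358.4 K: ΣzᵢPᵢˢᵃᵗ = 181.82 kPa
  T = 356.9 K: ΣzᵢPᵢˢᵃᵗ = 178.02 kPa
Interpolating between 355.4 K and 356.9 K gives T ≈ 355.4 K.

T = 355.4 K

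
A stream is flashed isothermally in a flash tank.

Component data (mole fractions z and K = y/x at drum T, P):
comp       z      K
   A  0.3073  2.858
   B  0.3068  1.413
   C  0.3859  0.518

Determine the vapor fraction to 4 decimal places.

ψ = 0.8501

Rachford–Rice: g(ψ) = Σ zᵢ(Kᵢ−1)/(1+ψ(Kᵢ−1)) = 0.
Check two-phase: ΣzᵢKᵢ = 1.5117 > 1 and Σzᵢ/Kᵢ = 1.0696 > 1, so g(0) = 0.5117 > 0 and g(1) = -0.0696 < 0.
Newton–Raphson from ψ = 0.5:
  ψ = 0.5000: g = 0.15595, g' = -0.4767 → ψ = 0.8272
  ψ = 0.8272: g = 0.01018, g' = -0.4419 → ψ = 0.8502
  ψ = 0.8502: g = -0.00004, g' = -0.4455 → ψ = 0.8501
Converged at ψ = 0.8501.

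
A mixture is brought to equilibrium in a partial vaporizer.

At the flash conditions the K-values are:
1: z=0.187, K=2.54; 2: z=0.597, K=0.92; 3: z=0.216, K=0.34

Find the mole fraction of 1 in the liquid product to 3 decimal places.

Rachford–Rice: g(V/F) = Σ zᵢ(Kᵢ−1)/(1+V/F(Kᵢ−1)) = 0.
Check two-phase: ΣzᵢKᵢ = 1.098 > 1 and Σzᵢ/Kᵢ = 1.358 > 1, so g(0) = 0.098 > 0 and g(1) = -0.358 < 0.
Newton–Raphson from V/F = 0.5:
  V/F = 0.500: g = -0.0998, g' = -0.355 → V/F = 0.219
Converged at V/F = 0.219.
Compositions from xᵢ = zᵢ/(1+V/F(Kᵢ−1)), yᵢ = Kᵢxᵢ:
  1: x = 0.140, y = 0.355
  2: x = 0.608, y = 0.559
  3: x = 0.253, y = 0.086

x_1 = 0.140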